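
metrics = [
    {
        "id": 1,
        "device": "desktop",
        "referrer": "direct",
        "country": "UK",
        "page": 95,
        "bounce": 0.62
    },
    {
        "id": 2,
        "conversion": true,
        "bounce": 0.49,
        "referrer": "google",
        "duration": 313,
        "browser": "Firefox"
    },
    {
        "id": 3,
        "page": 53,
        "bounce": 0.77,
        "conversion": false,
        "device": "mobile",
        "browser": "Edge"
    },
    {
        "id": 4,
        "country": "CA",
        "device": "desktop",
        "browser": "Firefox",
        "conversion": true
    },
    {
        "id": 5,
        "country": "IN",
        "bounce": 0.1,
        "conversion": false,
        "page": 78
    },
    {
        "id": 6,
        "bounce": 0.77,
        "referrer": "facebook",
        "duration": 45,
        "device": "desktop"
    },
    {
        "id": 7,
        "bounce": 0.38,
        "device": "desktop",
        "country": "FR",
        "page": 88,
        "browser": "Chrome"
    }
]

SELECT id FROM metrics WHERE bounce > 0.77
[]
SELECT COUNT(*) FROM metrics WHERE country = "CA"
1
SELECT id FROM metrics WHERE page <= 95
[1, 3, 5, 7]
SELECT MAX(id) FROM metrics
7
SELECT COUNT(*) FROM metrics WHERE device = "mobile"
1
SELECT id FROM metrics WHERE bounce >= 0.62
[1, 3, 6]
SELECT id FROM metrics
[1, 2, 3, 4, 5, 6, 7]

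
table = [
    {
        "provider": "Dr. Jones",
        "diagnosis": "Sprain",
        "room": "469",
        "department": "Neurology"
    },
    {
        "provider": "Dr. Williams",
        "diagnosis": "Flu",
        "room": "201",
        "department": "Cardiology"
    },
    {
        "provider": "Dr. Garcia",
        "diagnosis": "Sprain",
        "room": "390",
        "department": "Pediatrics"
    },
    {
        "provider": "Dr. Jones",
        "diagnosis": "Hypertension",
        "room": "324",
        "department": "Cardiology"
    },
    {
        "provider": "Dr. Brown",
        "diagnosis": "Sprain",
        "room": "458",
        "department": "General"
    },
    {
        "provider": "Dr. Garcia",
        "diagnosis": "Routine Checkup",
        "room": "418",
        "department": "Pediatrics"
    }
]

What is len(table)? 6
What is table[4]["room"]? "458"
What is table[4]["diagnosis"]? "Sprain"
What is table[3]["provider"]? "Dr. Jones"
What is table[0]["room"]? "469"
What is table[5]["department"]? "Pediatrics"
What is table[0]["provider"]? "Dr. Jones"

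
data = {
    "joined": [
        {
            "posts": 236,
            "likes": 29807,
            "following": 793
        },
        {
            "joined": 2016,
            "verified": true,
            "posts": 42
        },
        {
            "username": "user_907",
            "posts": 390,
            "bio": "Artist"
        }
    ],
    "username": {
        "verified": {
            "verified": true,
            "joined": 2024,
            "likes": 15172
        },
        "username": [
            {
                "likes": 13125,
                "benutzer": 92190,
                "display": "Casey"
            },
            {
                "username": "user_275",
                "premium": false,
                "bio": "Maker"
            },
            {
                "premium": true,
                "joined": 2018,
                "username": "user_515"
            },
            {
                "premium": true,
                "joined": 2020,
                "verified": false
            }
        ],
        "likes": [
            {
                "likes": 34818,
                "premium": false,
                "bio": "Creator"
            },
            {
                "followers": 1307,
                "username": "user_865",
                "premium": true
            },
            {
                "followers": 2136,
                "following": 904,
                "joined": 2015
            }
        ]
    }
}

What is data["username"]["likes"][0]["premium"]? False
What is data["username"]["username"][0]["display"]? "Casey"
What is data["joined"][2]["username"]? "user_907"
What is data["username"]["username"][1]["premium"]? False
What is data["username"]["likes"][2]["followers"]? 2136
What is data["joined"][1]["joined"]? 2016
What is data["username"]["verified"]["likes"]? 15172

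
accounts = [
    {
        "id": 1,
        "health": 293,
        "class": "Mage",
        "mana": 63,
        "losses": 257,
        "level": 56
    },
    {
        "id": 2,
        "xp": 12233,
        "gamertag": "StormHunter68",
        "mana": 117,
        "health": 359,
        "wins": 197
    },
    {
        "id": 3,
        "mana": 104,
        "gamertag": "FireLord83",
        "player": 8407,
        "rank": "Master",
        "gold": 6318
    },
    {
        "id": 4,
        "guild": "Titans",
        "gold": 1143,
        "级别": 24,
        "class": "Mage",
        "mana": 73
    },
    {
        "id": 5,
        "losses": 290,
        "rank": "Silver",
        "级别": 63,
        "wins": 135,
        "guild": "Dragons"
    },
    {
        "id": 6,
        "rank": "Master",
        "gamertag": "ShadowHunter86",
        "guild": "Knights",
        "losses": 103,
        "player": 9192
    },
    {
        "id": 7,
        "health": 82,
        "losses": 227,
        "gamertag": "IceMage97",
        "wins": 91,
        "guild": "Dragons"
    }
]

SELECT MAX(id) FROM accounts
7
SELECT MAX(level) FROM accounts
56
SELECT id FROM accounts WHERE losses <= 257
[1, 6, 7]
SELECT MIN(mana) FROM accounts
63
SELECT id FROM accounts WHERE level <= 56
[1]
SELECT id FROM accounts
[1, 2, 3, 4, 5, 6, 7]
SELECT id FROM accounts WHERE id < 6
[1, 2, 3, 4, 5]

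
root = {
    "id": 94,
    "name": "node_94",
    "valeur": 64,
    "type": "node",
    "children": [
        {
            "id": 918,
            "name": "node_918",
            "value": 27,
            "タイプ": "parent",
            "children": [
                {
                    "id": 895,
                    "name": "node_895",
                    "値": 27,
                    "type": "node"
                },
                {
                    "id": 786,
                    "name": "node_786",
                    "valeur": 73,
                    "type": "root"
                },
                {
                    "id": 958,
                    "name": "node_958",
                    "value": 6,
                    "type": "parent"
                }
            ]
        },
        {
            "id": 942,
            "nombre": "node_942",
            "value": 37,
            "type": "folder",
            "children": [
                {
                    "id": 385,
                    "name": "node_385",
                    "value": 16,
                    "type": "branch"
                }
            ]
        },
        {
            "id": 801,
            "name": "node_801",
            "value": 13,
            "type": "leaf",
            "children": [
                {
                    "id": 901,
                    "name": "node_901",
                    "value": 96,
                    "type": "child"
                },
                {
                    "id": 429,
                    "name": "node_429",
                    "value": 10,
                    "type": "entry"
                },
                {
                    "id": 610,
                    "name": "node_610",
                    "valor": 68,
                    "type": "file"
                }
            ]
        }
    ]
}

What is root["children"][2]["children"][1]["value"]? 10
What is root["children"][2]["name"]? "node_801"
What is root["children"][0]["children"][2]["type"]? "parent"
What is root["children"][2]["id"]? 801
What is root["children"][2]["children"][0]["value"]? 96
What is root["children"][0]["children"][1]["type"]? "root"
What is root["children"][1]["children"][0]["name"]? "node_385"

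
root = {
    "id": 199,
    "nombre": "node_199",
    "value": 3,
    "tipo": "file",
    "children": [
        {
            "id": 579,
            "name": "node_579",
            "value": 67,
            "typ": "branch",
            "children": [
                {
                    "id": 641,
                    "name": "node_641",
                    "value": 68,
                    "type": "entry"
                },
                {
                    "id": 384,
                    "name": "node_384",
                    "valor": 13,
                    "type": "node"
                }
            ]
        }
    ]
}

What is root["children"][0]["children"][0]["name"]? "node_641"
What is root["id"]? 199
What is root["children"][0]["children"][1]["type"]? "node"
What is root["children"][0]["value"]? 67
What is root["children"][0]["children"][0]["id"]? 641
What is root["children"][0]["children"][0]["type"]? "entry"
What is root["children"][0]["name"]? "node_579"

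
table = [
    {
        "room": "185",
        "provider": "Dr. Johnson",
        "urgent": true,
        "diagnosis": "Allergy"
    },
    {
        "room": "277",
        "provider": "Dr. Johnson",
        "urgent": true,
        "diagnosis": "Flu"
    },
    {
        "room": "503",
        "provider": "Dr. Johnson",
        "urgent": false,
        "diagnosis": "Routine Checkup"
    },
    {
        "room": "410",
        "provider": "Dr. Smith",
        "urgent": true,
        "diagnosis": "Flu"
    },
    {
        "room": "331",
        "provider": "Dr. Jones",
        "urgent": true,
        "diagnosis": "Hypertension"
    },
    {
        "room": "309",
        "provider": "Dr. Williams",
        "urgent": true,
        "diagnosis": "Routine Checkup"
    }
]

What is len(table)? 6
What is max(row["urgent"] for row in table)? True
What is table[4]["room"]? "331"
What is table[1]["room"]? "277"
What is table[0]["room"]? "185"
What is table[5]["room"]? "309"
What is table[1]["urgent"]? True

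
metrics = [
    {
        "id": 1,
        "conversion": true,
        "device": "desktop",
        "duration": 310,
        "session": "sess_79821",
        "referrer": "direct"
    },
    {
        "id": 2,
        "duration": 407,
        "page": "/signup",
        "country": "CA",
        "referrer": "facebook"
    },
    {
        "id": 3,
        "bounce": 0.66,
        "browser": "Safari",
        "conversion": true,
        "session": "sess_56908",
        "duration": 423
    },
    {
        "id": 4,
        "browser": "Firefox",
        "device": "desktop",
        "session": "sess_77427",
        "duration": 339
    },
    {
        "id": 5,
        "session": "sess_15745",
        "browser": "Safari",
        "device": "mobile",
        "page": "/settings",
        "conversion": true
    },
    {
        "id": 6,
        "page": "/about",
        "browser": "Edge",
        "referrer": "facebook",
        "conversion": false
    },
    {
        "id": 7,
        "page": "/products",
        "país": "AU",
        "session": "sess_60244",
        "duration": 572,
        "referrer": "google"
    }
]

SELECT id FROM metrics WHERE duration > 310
[2, 3, 4, 7]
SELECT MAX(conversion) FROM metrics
True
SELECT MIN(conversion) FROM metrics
False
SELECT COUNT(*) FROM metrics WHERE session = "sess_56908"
1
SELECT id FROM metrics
[1, 2, 3, 4, 5, 6, 7]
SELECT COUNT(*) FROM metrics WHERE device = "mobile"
1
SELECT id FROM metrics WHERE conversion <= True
[1, 3, 5, 6]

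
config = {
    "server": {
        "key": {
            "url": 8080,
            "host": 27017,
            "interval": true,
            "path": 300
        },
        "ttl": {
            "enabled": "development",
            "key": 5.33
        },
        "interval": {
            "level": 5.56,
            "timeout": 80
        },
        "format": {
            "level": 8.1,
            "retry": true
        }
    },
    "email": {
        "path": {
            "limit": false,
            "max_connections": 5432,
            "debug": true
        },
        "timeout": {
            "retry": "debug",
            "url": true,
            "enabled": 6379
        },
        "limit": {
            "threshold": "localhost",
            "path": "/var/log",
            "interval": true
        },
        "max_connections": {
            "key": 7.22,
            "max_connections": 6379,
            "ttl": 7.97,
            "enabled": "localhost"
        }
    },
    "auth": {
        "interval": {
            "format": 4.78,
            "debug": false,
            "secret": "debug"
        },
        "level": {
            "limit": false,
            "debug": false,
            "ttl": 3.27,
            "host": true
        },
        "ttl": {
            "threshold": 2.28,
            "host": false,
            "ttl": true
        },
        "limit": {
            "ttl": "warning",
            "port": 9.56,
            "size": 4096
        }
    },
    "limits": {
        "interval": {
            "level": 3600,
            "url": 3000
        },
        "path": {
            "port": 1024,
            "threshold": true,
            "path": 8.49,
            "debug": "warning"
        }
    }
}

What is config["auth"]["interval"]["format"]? 4.78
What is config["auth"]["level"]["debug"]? False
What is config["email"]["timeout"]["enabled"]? 6379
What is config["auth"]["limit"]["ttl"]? "warning"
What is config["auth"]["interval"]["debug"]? False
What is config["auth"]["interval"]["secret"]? "debug"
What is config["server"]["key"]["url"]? 8080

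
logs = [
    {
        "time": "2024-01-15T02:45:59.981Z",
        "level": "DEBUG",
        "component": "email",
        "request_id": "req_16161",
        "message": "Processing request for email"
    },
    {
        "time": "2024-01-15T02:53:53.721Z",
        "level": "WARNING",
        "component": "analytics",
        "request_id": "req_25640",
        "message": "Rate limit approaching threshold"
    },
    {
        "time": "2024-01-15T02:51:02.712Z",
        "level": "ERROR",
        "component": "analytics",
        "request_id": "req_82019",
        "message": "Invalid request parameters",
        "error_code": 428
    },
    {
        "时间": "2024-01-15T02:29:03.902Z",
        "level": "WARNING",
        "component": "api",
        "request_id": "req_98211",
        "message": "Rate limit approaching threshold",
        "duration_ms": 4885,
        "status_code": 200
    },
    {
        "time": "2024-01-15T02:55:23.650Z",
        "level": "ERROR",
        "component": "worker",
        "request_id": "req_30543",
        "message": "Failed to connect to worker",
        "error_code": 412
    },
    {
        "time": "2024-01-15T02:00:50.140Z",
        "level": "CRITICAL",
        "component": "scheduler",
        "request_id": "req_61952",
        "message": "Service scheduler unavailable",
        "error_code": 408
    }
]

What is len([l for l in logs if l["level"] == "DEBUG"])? 1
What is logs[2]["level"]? "ERROR"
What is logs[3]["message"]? "Rate limit approaching threshold"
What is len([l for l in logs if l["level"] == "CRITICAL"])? 1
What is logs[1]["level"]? "WARNING"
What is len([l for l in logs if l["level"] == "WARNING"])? 2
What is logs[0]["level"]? "DEBUG"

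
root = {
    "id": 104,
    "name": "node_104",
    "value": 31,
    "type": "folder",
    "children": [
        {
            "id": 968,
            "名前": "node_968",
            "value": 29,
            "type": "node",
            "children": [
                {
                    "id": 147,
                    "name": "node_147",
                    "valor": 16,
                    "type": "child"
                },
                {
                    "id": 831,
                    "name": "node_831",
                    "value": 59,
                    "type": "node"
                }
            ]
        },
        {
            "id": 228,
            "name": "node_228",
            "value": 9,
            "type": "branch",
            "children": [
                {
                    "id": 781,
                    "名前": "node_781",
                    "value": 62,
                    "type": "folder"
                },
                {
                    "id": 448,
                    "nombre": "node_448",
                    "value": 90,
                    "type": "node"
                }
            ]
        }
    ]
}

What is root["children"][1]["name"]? "node_228"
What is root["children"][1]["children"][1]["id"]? 448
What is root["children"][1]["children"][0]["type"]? "folder"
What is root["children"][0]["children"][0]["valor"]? 16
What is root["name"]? "node_104"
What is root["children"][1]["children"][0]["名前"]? "node_781"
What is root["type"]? "folder"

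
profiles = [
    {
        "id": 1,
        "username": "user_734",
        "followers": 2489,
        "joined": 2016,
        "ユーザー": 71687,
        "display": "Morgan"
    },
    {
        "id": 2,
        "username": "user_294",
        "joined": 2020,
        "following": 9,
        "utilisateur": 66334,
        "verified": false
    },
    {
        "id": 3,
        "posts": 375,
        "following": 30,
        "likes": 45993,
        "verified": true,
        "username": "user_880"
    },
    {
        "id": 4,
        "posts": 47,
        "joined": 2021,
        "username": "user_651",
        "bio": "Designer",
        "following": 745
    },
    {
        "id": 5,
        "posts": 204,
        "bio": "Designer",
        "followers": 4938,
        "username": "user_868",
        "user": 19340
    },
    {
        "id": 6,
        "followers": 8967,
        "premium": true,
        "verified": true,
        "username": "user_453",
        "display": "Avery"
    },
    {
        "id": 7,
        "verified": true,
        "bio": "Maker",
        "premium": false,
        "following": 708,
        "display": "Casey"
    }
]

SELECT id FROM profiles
[1, 2, 3, 4, 5, 6, 7]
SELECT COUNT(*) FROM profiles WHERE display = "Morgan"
1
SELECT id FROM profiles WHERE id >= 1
[1, 2, 3, 4, 5, 6, 7]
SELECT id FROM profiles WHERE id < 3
[1, 2]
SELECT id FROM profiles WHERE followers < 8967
[1, 5]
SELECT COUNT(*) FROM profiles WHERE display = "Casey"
1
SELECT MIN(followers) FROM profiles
2489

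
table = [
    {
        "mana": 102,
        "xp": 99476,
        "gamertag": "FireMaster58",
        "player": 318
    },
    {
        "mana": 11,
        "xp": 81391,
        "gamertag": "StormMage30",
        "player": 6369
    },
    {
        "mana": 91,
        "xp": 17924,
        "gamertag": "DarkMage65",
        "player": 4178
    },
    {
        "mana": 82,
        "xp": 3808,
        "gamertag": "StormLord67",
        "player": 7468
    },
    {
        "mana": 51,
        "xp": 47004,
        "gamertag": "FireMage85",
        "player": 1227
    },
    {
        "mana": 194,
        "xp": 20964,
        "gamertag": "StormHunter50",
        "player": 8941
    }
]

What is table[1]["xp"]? 81391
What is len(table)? 6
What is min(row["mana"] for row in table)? 11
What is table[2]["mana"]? 91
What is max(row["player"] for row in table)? 8941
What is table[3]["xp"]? 3808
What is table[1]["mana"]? 11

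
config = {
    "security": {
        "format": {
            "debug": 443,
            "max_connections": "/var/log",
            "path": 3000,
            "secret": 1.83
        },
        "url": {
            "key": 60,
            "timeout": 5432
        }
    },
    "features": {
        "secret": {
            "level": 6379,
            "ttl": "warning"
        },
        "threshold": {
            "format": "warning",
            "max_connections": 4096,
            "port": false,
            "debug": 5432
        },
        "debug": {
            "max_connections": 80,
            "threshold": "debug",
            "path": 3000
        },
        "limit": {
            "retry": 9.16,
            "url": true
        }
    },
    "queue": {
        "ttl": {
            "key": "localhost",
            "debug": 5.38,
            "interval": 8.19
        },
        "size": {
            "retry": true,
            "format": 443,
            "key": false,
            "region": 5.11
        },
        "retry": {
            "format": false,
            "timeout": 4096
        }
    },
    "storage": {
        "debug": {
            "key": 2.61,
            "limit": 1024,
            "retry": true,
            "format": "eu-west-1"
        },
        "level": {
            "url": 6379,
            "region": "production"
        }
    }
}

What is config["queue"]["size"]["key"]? False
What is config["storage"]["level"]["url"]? 6379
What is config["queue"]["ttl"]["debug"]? 5.38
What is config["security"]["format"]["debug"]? 443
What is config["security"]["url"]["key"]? 60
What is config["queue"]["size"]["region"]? 5.11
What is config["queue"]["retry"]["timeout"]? 4096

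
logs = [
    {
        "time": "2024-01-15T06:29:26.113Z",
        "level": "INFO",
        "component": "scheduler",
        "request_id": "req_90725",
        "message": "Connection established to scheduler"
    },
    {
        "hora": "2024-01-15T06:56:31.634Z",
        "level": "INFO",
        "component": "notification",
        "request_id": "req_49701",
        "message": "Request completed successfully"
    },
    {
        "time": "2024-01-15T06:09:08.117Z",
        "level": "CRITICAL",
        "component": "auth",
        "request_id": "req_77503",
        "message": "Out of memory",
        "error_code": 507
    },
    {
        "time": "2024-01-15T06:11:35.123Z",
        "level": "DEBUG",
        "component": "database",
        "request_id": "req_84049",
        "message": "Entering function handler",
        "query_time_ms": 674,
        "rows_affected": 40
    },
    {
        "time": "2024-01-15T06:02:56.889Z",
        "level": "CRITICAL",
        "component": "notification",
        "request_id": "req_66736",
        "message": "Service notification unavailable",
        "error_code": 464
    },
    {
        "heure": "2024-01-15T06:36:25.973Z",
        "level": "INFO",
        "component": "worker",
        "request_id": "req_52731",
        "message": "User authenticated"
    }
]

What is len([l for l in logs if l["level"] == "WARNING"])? 0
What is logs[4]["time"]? "2024-01-15T06:02:56.889Z"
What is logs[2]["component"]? "auth"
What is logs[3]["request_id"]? "req_84049"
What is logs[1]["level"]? "INFO"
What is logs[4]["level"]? "CRITICAL"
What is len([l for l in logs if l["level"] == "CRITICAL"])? 2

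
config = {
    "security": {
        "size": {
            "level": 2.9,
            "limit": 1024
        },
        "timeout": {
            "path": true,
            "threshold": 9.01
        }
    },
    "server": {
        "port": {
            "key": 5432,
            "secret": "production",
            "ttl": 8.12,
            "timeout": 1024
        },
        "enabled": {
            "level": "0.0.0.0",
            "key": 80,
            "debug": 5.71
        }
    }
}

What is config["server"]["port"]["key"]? 5432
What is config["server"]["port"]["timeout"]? 1024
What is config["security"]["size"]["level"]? 2.9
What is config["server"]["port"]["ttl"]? 8.12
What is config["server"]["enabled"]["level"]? "0.0.0.0"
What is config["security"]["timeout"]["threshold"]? 9.01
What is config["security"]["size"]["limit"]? 1024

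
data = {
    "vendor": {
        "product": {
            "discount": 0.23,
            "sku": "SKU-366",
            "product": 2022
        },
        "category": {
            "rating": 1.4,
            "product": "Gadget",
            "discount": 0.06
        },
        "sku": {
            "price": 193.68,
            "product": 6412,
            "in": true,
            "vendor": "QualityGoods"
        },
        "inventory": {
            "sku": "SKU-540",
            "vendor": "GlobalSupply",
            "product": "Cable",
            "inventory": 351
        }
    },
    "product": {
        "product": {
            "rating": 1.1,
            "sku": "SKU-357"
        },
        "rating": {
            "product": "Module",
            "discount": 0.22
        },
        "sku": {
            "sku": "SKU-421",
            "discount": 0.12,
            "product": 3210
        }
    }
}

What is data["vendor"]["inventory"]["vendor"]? "GlobalSupply"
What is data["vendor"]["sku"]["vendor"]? "QualityGoods"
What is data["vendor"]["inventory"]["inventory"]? 351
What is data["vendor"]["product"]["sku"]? "SKU-366"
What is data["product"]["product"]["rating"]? 1.1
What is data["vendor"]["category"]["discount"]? 0.06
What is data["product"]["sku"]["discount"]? 0.12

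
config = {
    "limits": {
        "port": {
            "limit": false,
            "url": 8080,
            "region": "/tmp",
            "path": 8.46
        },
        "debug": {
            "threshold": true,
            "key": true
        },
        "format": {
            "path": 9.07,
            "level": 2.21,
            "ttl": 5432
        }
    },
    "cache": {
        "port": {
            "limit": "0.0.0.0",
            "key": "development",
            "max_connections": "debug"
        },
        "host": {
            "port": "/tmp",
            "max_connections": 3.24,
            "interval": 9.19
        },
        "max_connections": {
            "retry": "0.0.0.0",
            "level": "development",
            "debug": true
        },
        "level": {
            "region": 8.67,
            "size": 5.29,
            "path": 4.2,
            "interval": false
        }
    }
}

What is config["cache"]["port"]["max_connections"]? "debug"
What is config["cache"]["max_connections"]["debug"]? True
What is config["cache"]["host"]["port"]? "/tmp"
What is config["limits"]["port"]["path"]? 8.46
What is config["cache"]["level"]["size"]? 5.29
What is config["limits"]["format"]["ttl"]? 5432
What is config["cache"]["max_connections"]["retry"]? "0.0.0.0"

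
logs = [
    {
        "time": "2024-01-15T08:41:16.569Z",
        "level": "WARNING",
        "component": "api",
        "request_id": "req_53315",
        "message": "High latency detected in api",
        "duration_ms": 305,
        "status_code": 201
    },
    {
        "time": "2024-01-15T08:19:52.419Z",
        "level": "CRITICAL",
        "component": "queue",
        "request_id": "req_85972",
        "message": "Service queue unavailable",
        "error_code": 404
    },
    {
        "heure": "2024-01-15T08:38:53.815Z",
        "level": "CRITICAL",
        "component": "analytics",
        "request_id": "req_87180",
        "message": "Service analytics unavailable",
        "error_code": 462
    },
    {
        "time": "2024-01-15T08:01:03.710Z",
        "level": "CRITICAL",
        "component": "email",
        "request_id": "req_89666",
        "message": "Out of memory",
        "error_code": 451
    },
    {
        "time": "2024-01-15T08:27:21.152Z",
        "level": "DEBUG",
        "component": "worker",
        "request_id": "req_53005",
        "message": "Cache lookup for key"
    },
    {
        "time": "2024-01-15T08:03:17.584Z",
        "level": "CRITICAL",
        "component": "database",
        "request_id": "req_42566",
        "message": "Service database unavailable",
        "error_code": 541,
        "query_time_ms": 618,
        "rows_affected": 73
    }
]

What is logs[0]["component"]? "api"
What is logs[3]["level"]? "CRITICAL"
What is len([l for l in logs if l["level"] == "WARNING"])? 1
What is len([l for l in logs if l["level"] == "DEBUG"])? 1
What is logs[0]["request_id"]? "req_53315"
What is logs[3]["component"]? "email"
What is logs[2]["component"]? "analytics"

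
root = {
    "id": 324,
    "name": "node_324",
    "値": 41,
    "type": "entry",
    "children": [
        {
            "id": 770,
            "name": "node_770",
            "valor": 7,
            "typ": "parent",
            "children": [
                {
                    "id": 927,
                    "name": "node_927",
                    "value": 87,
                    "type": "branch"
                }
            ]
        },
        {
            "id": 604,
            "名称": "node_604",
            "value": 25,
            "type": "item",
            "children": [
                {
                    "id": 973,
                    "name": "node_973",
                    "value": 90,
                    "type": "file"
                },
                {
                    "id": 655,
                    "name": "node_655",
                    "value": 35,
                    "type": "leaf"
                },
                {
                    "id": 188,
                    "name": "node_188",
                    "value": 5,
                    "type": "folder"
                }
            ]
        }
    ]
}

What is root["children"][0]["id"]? 770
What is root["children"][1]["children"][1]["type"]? "leaf"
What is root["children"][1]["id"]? 604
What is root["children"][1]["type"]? "item"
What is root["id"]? 324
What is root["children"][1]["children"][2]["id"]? 188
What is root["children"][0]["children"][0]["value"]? 87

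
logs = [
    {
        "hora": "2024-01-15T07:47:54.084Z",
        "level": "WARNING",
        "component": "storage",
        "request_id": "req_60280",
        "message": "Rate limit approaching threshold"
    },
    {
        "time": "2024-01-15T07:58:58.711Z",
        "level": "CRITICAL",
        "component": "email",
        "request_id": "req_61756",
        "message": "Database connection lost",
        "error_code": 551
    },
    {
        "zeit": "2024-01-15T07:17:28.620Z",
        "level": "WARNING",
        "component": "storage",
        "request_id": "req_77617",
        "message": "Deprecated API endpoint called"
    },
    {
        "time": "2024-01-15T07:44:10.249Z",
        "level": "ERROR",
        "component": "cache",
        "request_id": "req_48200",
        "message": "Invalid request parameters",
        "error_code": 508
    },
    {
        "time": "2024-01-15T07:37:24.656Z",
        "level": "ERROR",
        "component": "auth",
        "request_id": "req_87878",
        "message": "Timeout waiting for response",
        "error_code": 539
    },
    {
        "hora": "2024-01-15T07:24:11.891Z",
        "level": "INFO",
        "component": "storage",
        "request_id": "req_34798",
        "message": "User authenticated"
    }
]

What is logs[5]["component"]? "storage"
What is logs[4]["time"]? "2024-01-15T07:37:24.656Z"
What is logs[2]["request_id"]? "req_77617"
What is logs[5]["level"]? "INFO"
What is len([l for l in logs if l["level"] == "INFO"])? 1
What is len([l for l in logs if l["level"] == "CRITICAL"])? 1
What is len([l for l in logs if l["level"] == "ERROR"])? 2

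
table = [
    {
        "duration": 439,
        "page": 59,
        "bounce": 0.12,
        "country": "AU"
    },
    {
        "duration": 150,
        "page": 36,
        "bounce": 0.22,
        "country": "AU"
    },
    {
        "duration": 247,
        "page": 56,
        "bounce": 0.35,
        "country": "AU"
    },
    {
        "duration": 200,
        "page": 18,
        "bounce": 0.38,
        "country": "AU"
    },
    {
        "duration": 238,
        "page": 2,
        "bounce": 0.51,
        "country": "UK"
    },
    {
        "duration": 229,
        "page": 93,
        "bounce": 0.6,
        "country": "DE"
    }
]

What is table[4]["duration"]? 238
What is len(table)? 6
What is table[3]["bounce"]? 0.38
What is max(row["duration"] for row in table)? 439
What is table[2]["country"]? "AU"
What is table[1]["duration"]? 150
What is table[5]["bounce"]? 0.6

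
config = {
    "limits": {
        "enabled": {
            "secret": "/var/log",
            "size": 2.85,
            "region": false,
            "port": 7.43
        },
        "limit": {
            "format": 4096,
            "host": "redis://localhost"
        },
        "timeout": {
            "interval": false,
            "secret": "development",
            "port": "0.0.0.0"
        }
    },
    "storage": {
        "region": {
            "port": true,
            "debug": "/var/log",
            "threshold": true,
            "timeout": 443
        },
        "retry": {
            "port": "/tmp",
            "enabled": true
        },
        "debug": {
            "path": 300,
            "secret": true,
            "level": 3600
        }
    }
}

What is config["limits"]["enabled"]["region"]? False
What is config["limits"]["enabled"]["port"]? 7.43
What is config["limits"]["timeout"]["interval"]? False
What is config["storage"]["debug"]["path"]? 300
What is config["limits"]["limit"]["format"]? 4096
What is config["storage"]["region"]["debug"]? "/var/log"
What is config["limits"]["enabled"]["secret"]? "/var/log"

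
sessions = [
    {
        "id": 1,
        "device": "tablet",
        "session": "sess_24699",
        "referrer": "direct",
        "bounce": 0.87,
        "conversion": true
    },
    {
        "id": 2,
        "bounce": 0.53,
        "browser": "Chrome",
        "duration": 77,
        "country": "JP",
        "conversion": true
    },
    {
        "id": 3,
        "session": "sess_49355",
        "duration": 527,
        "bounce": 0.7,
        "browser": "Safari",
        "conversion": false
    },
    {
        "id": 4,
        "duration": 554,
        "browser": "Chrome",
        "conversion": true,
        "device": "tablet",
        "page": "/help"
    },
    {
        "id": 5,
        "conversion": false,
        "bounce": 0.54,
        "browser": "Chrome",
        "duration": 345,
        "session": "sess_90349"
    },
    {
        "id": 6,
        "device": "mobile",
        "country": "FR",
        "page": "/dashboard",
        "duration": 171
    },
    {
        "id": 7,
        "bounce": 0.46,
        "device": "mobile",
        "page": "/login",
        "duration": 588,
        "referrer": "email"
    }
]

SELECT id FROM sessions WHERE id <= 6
[1, 2, 3, 4, 5, 6]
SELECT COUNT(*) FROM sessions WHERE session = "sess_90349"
1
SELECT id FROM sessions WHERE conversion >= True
[1, 2, 4]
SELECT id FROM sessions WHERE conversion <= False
[3, 5]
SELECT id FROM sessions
[1, 2, 3, 4, 5, 6, 7]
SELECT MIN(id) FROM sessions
1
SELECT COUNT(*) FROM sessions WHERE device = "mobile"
2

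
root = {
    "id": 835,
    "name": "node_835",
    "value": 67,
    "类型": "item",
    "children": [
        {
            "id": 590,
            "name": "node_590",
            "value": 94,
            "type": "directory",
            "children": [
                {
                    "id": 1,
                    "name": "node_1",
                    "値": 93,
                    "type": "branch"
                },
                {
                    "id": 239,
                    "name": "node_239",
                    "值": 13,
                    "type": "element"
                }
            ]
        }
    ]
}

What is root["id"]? 835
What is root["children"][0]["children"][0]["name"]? "node_1"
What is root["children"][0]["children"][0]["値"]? 93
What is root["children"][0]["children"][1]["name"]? "node_239"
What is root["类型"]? "item"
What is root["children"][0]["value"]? 94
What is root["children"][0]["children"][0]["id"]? 1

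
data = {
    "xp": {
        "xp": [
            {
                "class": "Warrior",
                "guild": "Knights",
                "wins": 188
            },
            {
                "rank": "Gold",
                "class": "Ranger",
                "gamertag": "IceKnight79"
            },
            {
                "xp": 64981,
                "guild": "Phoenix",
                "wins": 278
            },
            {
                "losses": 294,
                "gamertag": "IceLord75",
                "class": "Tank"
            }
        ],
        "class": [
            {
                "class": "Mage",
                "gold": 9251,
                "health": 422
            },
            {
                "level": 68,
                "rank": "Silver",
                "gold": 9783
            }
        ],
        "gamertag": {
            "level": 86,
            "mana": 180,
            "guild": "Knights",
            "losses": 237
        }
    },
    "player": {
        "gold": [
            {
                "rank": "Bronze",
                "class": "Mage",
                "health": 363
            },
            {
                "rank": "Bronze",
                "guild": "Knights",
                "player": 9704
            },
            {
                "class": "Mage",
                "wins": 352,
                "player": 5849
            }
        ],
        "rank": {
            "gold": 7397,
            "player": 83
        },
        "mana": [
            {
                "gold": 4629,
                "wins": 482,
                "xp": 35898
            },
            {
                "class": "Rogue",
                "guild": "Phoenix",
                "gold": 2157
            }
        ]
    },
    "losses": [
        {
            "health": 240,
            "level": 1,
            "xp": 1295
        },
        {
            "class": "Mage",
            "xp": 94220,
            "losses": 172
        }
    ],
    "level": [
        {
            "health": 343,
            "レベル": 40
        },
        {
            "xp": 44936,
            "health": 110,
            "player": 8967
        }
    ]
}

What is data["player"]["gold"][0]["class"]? "Mage"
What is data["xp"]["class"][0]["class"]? "Mage"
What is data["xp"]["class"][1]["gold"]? 9783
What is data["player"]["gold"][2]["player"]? 5849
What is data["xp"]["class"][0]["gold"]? 9251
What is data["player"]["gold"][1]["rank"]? "Bronze"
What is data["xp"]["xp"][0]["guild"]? "Knights"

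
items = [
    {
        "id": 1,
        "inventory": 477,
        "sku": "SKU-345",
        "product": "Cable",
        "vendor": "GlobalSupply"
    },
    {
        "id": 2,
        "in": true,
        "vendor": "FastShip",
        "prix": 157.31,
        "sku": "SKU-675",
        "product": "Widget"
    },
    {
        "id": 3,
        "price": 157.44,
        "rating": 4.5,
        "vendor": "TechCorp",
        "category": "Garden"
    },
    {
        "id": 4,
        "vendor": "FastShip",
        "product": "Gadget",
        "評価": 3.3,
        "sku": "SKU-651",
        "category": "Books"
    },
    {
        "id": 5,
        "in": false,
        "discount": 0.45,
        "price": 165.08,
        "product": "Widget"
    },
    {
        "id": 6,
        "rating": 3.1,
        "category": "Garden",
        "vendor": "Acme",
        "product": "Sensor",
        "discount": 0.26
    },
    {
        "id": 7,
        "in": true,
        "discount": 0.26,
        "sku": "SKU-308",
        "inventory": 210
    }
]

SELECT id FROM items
[1, 2, 3, 4, 5, 6, 7]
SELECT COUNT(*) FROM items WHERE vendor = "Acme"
1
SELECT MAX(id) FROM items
7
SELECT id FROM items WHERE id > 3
[4, 5, 6, 7]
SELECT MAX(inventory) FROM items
477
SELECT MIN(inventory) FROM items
210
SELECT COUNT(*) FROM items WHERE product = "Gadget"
1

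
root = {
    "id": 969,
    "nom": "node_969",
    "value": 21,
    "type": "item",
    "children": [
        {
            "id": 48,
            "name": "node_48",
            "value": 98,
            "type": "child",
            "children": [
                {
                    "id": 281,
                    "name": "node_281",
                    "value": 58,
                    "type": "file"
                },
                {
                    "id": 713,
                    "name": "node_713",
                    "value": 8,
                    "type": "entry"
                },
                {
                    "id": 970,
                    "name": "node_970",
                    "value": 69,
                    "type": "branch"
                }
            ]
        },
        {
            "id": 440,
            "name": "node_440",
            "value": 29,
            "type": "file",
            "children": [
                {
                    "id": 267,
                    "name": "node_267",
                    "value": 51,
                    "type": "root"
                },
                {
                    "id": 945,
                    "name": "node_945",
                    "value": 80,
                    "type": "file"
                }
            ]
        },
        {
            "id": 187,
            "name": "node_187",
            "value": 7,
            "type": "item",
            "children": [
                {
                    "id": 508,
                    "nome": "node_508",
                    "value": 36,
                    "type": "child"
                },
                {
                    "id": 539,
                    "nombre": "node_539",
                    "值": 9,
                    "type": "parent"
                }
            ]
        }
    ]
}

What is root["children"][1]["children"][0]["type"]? "root"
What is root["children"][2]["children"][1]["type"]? "parent"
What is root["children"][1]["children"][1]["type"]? "file"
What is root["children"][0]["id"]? 48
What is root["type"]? "item"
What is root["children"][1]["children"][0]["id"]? 267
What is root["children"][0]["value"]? 98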